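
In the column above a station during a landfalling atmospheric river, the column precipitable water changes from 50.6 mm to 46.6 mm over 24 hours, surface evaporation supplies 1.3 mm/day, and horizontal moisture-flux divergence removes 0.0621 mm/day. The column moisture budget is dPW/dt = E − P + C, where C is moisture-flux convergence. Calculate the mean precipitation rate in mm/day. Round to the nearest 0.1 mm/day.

dPW/dt = (46.6 − 50.6) mm / (24/24 day) = -4.000 mm/day.
P = E + C − dPW/dt = 1.3 + (-0.0621) − (-4.000) = 5.2 mm/day.

P ≈ 5.2 mm/day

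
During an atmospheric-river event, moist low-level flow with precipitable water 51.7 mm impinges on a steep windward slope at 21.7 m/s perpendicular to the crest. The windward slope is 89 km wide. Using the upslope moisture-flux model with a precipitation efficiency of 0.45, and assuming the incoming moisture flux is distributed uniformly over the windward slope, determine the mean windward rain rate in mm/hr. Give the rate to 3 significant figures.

R ≈ 20.4 mm/hr

Incoming column moisture flux per unit ridge length: F = V × PW = 21.7 × 51.7 = 1121.89 mm·m/s.
Spread over the 89 km slope with efficiency ε = 0.45: R = ε·F/W = 0.45 × 1121.89 / 89000 m = 5.672e-03 mm/s.
R = 5.672e-03 × 3600 = 20.4 mm/hr.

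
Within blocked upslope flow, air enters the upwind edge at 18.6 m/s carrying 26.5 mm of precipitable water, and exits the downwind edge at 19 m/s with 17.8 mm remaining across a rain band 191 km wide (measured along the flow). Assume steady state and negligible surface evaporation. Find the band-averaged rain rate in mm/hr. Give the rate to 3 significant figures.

Column moisture flux per unit crosswind length is F = V × PW.
Inflow: F_in = 18.6 × 26.5 = 492.9 mm·m/s
Outflow: F_out = 19 × 17.8 = 338.2 mm·m/s
Steady-state rate R = (F_in − F_out)/L = (492.9 − 338.2) / 191000 m = 8.099e-04 mm/s.
R = 8.099e-04 × 3600 = 2.92 mm/hr.

R ≈ 2.92 mm/hr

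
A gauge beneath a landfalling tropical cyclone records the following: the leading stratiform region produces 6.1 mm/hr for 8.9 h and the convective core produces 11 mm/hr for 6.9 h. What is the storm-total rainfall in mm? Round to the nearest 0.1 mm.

total ≈ 130.2 mm

Total = Σ Rᵢ Δtᵢ = 6.1 × 8.9 + 11 × 6.9
      = 54.29 + 75.9 = 130.2 mm.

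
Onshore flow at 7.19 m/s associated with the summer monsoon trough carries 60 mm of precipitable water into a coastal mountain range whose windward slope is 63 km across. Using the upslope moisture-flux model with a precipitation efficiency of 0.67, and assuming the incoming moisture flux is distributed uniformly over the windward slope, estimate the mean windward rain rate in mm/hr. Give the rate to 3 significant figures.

R ≈ 16.5 mm/hr

Incoming column moisture flux per unit ridge length: F = V × PW = 7.19 × 60 = 431.4 mm·m/s.
Spread over the 63 km slope with efficiency ε = 0.67: R = ε·F/W = 0.67 × 431.4 / 63000 m = 4.588e-03 mm/s.
R = 4.588e-03 × 3600 = 16.5 mm/hr.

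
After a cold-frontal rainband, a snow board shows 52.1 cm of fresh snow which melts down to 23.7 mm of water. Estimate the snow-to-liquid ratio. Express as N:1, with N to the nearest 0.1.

Ratio = snow depth / SWE = 521 mm / 23.7 mm = 22.0, i.e. 22.0:1.

ratio ≈ 22.0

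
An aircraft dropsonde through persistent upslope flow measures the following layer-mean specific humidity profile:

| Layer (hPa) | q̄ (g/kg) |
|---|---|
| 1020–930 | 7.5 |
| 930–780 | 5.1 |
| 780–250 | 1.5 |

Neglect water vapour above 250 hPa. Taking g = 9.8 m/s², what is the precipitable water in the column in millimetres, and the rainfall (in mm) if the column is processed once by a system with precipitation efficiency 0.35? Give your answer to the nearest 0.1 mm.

Precipitable water is the column-integrated vapour mass per unit area: PW = (1/g) Σ q̄ Δp, with q in kg/kg and Δp in Pa (1 kg/m² of water = 1 mm).
Layer 1020–930 hPa: Δp = 90 hPa = 9000 Pa, q̄ = 0.0075 kg/kg → 0.0075 × 9000 / 9.8 = 6.89 mm
Layer 930–780 hPa: Δp = 150 hPa = 15000 Pa, q̄ = 0.0051 kg/kg → 0.0051 × 15000 / 9.8 = 7.81 mm
Layer 780–250 hPa: Δp = 530 hPa = 53000 Pa, q̄ = 0.0015 kg/kg → 0.0015 × 53000 / 9.8 = 8.11 mm
PW = 6.89 + 7.81 + 8.11 = 22.81 ≈ 22.8 mm.
Rainfall = ε × PW = 0.35 × 22.8 = 8.0 mm.

PW ≈ 22.8 mm; rainfall ≈ 8.0 mm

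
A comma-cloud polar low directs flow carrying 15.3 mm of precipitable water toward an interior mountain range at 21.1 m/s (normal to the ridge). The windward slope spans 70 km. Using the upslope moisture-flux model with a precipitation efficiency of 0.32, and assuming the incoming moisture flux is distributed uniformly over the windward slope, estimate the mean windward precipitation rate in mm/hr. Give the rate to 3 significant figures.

R ≈ 5.31 mm/hr

Incoming column moisture flux per unit ridge length: F = V × PW = 21.1 × 15.3 = 322.83 mm·m/s.
Spread over the 70 km slope with efficiency ε = 0.32: R = ε·F/W = 0.32 × 322.83 / 70000 m = 1.476e-03 mm/s.
R = 1.476e-03 × 3600 = 5.31 mm/hr.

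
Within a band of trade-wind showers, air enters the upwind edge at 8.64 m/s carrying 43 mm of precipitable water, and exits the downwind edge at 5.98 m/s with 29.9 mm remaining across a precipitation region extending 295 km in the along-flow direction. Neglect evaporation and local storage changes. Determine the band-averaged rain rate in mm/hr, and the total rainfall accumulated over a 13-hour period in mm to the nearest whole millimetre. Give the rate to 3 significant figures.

Column moisture flux per unit crosswind length is F = V × PW.
Inflow: F_in = 8.64 × 43 = 371.52 mm·m/s
Outflow: F_out = 5.98 × 29.9 = 178.802 mm·m/s
Steady-state rate R = (F_in − F_out)/L = (371.52 − 178.802) / 295000 m = 6.533e-04 mm/s.
R = 6.533e-04 × 3600 = 2.35 mm/hr.
Over 13 h: total = 2.35 × 13 = 30.55 ≈ 31 mm.

R ≈ 2.35 mm/hr; total ≈ 31 mm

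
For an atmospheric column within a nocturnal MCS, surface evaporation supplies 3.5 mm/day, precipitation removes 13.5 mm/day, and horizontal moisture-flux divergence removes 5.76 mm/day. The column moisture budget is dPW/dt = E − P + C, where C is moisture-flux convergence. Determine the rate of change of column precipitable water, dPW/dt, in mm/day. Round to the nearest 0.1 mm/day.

dPW/dt ≈ -15.8 mm/day

dPW/dt = E − P + C = 3.5 − 13.5 + (-5.76) = -15.8 mm/day.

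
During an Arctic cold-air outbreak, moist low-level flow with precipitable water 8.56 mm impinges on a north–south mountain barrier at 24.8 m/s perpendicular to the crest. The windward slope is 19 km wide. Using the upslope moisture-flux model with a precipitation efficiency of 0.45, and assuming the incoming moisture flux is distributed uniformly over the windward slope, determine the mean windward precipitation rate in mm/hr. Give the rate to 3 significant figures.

R ≈ 18.1 mm/hr

Incoming column moisture flux per unit ridge length: F = V × PW = 24.8 × 8.56 = 212.288 mm·m/s.
Spread over the 19 km slope with efficiency ε = 0.45: R = ε·F/W = 0.45 × 212.288 / 19000 m = 5.028e-03 mm/s.
R = 5.028e-03 × 3600 = 18.1 mm/hr.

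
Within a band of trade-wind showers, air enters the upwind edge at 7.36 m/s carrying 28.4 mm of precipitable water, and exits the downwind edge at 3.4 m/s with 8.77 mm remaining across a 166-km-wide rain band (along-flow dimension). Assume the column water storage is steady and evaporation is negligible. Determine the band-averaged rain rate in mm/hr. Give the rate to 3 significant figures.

Column moisture flux per unit crosswind length is F = V × PW.
Inflow: F_in = 7.36 × 28.4 = 209.024 mm·m/s
Outflow: F_out = 3.4 × 8.77 = 29.818 mm·m/s
Steady-state rate R = (F_in − F_out)/L = (209.024 − 29.818) / 166000 m = 1.080e-03 mm/s.
R = 1.080e-03 × 3600 = 3.89 mm/hr.

R ≈ 3.89 mm/hr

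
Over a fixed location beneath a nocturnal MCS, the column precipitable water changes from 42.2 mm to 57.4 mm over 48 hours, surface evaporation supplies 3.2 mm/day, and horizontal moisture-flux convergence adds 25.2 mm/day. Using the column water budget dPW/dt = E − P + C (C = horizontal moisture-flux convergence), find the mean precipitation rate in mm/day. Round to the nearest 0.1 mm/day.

P ≈ 20.8 mm/day

dPW/dt = (57.4 − 42.2) mm / (48/24 day) = +7.600 mm/day.
P = E + C − dPW/dt = 3.2 + (25.2) − (+7.600) = 20.8 mm/day.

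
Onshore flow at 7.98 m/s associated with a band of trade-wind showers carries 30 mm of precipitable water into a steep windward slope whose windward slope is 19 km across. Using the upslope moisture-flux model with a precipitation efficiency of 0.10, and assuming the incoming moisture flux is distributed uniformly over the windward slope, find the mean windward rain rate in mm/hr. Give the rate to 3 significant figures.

Incoming column moisture flux per unit ridge length: F = V × PW = 7.98 × 30 = 239.4 mm·m/s.
Spread over the 19 km slope with efficiency ε = 0.10: R = ε·F/W = 0.10 × 239.4 / 19000 m = 1.260e-03 mm/s.
R = 1.260e-03 × 3600 = 4.54 mm/hr.

R ≈ 4.54 mm/hr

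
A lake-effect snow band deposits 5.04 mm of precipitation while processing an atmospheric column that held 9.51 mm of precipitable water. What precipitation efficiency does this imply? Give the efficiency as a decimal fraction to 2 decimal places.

ε ≈ 0.53

ε = precipitation / PW = 5.04 / 9.51 = 0.53.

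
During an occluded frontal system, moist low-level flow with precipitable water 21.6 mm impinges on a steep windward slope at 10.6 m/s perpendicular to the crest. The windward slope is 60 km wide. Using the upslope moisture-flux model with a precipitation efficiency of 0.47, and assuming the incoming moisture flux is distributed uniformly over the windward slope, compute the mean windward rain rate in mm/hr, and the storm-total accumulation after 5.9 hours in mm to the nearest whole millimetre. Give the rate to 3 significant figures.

Incoming column moisture flux per unit ridge length: F = V × PW = 10.6 × 21.6 = 228.96 mm·m/s.
Spread over the 60 km slope with efficiency ε = 0.47: R = ε·F/W = 0.47 × 228.96 / 60000 m = 1.794e-03 mm/s.
R = 1.794e-03 × 3600 = 6.46 mm/hr.
Over 5.9 h: total = 6.46 × 5.9 = 38.114 ≈ 38 mm.

R ≈ 6.46 mm/hr; total ≈ 38 mm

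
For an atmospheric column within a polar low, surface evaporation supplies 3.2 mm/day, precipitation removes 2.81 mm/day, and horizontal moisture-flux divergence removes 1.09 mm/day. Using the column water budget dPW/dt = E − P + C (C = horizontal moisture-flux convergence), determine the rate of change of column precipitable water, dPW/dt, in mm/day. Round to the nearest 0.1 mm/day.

dPW/dt ≈ -0.7 mm/day

dPW/dt = E − P + C = 3.2 − 2.81 + (-1.09) = -0.7 mm/day.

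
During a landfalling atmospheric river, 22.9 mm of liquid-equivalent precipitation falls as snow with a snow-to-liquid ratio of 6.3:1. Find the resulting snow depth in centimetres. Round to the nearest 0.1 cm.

Snow depth = liquid × ratio = 22.9 mm × 6.3 = 144.27 mm = 14.4 cm.

snow depth ≈ 14.4 cm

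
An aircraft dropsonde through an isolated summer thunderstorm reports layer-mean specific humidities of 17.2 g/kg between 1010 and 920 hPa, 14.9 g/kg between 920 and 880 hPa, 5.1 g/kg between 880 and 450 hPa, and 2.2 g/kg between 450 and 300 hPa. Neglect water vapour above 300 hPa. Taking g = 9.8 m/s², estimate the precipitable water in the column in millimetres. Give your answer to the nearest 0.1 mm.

Precipitable water is the column-integrated vapour mass per unit area: PW = (1/g) Σ q̄ Δp, with q in kg/kg and Δp in Pa (1 kg/m² of water = 1 mm).
Layer 1010–920 hPa: Δp = 90 hPa = 9000 Pa, q̄ = 0.0172 kg/kg → 0.0172 × 9000 / 9.8 = 15.80 mm
Layer 920–880 hPa: Δp = 40 hPa = 4000 Pa, q̄ = 0.0149 kg/kg → 0.0149 × 4000 / 9.8 = 6.08 mm
Layer 880–450 hPa: Δp = 430 hPa = 43000 Pa, q̄ = 0.0051 kg/kg → 0.0051 × 43000 / 9.8 = 22.38 mm
Layer 450–300 hPa: Δp = 150 hPa = 15000 Pa, q̄ = 0.0022 kg/kg → 0.0022 × 15000 / 9.8 = 3.37 mm
PW = 15.80 + 6.08 + 22.38 + 3.37 = 47.63 ≈ 47.6 mm.

PW ≈ 47.6 mm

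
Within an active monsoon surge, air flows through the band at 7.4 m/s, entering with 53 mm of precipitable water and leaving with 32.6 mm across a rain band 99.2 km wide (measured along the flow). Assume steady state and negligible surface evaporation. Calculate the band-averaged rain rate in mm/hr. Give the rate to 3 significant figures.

Column moisture flux per unit crosswind length is F = V × PW.
Inflow: F_in = 7.4 × 53 = 392.2 mm·m/s
Outflow: F_out = 7.4 × 32.6 = 241.24 mm·m/s
Steady-state rate R = (F_in − F_out)/L = (392.2 − 241.24) / 99200 m = 1.522e-03 mm/s.
R = 1.522e-03 × 3600 = 5.48 mm/hr.

R ≈ 5.48 mm/hr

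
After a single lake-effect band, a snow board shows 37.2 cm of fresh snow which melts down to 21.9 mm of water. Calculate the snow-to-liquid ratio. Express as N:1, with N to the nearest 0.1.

Ratio = snow depth / SWE = 372 mm / 21.9 mm = 17.0, i.e. 17.0:1.

ratio ≈ 17.0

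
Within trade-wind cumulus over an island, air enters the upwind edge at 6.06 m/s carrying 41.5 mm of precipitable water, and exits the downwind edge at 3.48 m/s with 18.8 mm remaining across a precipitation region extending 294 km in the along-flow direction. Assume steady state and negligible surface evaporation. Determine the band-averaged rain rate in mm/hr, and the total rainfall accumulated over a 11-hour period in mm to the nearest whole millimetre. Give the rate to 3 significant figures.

R ≈ 2.28 mm/hr; total ≈ 25 mm

Column moisture flux per unit crosswind length is F = V × PW.
Inflow: F_in = 6.06 × 41.5 = 251.49 mm·m/s
Outflow: F_out = 3.48 × 18.8 = 65.424 mm·m/s
Steady-state rate R = (F_in − F_out)/L = (251.49 − 65.424) / 294000 m = 6.329e-04 mm/s.
R = 6.329e-04 × 3600 = 2.28 mm/hr.
Over 11 h: total = 2.28 × 11 = 25.08 ≈ 25 mm.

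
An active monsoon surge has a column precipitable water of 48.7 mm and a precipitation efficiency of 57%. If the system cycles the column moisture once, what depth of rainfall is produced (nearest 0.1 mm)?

rainfall ≈ 27.8 mm

Rainfall = ε × PW = 0.57 × 48.7 = 27.8 mm.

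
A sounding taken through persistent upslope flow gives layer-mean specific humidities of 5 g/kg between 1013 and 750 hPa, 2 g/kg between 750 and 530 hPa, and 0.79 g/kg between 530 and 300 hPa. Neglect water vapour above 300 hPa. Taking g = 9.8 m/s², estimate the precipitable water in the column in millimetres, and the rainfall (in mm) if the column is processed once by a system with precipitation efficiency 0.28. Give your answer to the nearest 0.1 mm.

PW ≈ 19.8 mm; rainfall ≈ 5.5 mm

Precipitable water is the column-integrated vapour mass per unit area: PW = (1/g) Σ q̄ Δp, with q in kg/kg and Δp in Pa (1 kg/m² of water = 1 mm).
Layer 1013–750 hPa: Δp = 263 hPa = 26300 Pa, q̄ = 0.005 kg/kg → 0.005 × 26300 / 9.8 = 13.42 mm
Layer 750–530 hPa: Δp = 220 hPa = 22000 Pa, q̄ = 0.002 kg/kg → 0.002 × 22000 / 9.8 = 4.49 mm
Layer 530–300 hPa: Δp = 230 hPa = 23000 Pa, q̄ = 0.00079 kg/kg → 0.00079 × 23000 / 9.8 = 1.85 mm
PW = 13.42 + 4.49 + 1.85 = 19.76 ≈ 19.8 mm.
Rainfall = ε × PW = 0.28 × 19.8 = 5.5 mm.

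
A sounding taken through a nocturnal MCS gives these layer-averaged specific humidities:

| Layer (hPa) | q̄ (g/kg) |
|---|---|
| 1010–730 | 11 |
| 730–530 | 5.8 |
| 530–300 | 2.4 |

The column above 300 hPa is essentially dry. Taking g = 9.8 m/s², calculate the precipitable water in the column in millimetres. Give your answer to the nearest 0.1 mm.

PW ≈ 48.9 mm

Precipitable water is the column-integrated vapour mass per unit area: PW = (1/g) Σ q̄ Δp, with q in kg/kg and Δp in Pa (1 kg/m² of water = 1 mm).
Layer 1010–730 hPa: Δp = 280 hPa = 28000 Pa, q̄ = 0.011 kg/kg → 0.011 × 28000 / 9.8 = 31.43 mm
Layer 730–530 hPa: Δp = 200 hPa = 20000 Pa, q̄ = 0.0058 kg/kg → 0.0058 × 20000 / 9.8 = 11.84 mm
Layer 530–300 hPa: Δp = 230 hPa = 23000 Pa, q̄ = 0.0024 kg/kg → 0.0024 × 23000 / 9.8 = 5.63 mm
PW = 31.43 + 11.84 + 5.63 = 48.90 ≈ 48.9 mm.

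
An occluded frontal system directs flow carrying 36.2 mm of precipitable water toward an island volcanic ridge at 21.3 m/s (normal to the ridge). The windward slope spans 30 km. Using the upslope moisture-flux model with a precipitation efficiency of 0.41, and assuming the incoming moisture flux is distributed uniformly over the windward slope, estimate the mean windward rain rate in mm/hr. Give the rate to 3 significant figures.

Incoming column moisture flux per unit ridge length: F = V × PW = 21.3 × 36.2 = 771.06 mm·m/s.
Spread over the 30 km slope with efficiency ε = 0.41: R = ε·F/W = 0.41 × 771.06 / 30000 m = 1.054e-02 mm/s.
R = 1.054e-02 × 3600 = 37.9 mm/hr.

R ≈ 37.9 mm/hr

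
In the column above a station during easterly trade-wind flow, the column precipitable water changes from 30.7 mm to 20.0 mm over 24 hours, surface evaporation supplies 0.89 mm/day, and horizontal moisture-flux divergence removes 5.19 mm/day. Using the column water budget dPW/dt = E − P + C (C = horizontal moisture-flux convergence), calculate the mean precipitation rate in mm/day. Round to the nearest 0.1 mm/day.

P ≈ 6.4 mm/day

dPW/dt = (20.0 − 30.7) mm / (24/24 day) = -10.700 mm/day.
P = E + C − dPW/dt = 0.89 + (-5.19) − (-10.700) = 6.4 mm/day.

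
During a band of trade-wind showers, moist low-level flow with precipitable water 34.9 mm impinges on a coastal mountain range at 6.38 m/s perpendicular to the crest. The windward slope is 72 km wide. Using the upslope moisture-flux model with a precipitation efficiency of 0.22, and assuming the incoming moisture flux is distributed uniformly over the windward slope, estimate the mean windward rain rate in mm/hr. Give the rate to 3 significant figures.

R ≈ 2.45 mm/hr

Incoming column moisture flux per unit ridge length: F = V × PW = 6.38 × 34.9 = 222.662 mm·m/s.
Spread over the 72 km slope with efficiency ε = 0.22: R = ε·F/W = 0.22 × 222.662 / 72000 m = 6.804e-04 mm/s.
R = 6.804e-04 × 3600 = 2.45 mm/hr.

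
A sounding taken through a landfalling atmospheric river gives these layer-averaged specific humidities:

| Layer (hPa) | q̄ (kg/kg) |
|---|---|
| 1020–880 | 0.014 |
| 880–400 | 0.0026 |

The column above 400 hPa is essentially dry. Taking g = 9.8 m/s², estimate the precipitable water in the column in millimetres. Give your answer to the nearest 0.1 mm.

Precipitable water is the column-integrated vapour mass per unit area: PW = (1/g) Σ q̄ Δp, with q in kg/kg and Δp in Pa (1 kg/m² of water = 1 mm).
Layer 1020–880 hPa: Δp = 140 hPa = 14000 Pa, q̄ = 0.014 kg/kg → 0.014 × 14000 / 9.8 = 20.00 mm
Layer 880–400 hPa: Δp = 480 hPa = 48000 Pa, q̄ = 0.0026 kg/kg → 0.0026 × 48000 / 9.8 = 12.73 mm
PW = 20.00 + 12.73 = 32.73 ≈ 32.7 mm.

PW ≈ 32.7 mm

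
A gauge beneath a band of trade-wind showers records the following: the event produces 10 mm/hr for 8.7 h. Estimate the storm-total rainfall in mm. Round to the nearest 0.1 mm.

total ≈ 87.0 mm

Total = Σ Rᵢ Δtᵢ = 10 × 8.7
      = 87 = 87.0 mm.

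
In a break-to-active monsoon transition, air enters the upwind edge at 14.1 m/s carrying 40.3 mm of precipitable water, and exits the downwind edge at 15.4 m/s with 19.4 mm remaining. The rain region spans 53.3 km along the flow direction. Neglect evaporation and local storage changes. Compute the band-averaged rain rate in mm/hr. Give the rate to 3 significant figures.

Column moisture flux per unit crosswind length is F = V × PW.
Inflow: F_in = 14.1 × 40.3 = 568.23 mm·m/s
Outflow: F_out = 15.4 × 19.4 = 298.76 mm·m/s
Steady-state rate R = (F_in − F_out)/L = (568.23 − 298.76) / 53300 m = 5.056e-03 mm/s.
R = 5.056e-03 × 3600 = 18.2 mm/hr.

R ≈ 18.2 mm/hr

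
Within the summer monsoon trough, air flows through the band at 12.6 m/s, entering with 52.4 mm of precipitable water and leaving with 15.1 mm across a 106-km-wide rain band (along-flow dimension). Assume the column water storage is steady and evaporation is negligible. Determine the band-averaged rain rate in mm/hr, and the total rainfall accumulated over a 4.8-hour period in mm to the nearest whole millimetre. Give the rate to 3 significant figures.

Column moisture flux per unit crosswind length is F = V × PW.
Inflow: F_in = 12.6 × 52.4 = 660.24 mm·m/s
Outflow: F_out = 12.6 × 15.1 = 190.26 mm·m/s
Steady-state rate R = (F_in − F_out)/L = (660.24 − 190.26) / 106000 m = 4.434e-03 mm/s.
R = 4.434e-03 × 3600 = 16.0 mm/hr.
Over 4.8 h: total = 16.0 × 4.8 = 76.8 ≈ 77 mm.

R ≈ 16.0 mm/hr; total ≈ 77 mm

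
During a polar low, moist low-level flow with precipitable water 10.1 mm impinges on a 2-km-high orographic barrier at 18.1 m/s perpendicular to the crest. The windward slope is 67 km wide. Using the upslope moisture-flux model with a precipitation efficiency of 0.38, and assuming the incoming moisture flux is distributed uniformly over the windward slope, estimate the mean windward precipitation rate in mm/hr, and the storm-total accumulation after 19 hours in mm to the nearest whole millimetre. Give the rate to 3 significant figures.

R ≈ 3.73 mm/hr; total ≈ 71 mm

Incoming column moisture flux per unit ridge length: F = V × PW = 18.1 × 10.1 = 182.81 mm·m/s.
Spread over the 67 km slope with efficiency ε = 0.38: R = ε·F/W = 0.38 × 182.81 / 67000 m = 1.037e-03 mm/s.
R = 1.037e-03 × 3600 = 3.73 mm/hr.
Over 19 h: total = 3.73 × 19 = 70.87 ≈ 71 mm.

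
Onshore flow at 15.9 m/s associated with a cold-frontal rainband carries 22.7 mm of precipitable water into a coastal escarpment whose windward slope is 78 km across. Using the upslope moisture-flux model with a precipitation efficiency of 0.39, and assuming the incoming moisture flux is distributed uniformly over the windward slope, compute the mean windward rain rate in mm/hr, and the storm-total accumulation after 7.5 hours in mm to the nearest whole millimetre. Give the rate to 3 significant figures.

Incoming column moisture flux per unit ridge length: F = V × PW = 15.9 × 22.7 = 360.93 mm·m/s.
Spread over the 78 km slope with efficiency ε = 0.39: R = ε·F/W = 0.39 × 360.93 / 78000 m = 1.805e-03 mm/s.
R = 1.805e-03 × 3600 = 6.50 mm/hr.
Over 7.5 h: total = 6.50 × 7.5 = 48.75 ≈ 49 mm.

R ≈ 6.50 mm/hr; total ≈ 49 mm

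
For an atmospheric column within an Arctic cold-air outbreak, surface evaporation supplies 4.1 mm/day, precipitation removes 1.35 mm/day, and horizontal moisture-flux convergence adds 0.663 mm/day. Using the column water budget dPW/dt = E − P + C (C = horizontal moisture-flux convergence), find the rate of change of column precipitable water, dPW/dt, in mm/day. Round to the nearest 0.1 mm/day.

dPW/dt ≈ 3.4 mm/day

dPW/dt = E − P + C = 4.1 − 1.35 + (0.663) = 3.4 mm/day.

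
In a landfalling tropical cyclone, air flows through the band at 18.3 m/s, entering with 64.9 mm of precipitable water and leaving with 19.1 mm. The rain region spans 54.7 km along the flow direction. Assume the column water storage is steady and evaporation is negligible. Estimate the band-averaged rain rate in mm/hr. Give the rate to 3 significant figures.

R ≈ 55.2 mm/hr

Column moisture flux per unit crosswind length is F = V × PW.
Inflow: F_in = 18.3 × 64.9 = 1187.67 mm·m/s
Outflow: F_out = 18.3 × 19.1 = 349.53 mm·m/s
Steady-state rate R = (F_in − F_out)/L = (1187.67 − 349.53) / 54700 m = 1.532e-02 mm/s.
R = 1.532e-02 × 3600 = 55.2 mm/hr.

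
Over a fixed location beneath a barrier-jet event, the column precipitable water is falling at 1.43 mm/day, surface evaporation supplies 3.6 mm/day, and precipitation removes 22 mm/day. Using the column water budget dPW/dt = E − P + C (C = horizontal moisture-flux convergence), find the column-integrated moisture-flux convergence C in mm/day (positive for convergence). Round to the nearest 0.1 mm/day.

dPW/dt = -1.43 mm/day.
C = dPW/dt − E + P = (-1.43) − 3.6 + 22 = 17.0 mm/day.

C ≈ 17.0 mm/day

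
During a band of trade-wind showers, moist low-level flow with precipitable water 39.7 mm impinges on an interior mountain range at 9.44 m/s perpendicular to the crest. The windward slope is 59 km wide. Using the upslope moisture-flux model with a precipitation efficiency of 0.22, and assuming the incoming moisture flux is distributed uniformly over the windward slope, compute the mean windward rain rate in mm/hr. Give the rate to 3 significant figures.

R ≈ 5.03 mm/hr

Incoming column moisture flux per unit ridge length: F = V × PW = 9.44 × 39.7 = 374.768 mm·m/s.
Spread over the 59 km slope with efficiency ε = 0.22: R = ε·F/W = 0.22 × 374.768 / 59000 m = 1.397e-03 mm/s.
R = 1.397e-03 × 3600 = 5.03 mm/hr.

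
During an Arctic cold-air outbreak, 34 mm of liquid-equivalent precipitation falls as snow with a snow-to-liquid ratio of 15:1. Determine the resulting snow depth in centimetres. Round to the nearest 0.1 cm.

snow depth ≈ 51.0 cm

Snow depth = liquid × ratio = 34 mm × 15 = 510 mm = 51.0 cm.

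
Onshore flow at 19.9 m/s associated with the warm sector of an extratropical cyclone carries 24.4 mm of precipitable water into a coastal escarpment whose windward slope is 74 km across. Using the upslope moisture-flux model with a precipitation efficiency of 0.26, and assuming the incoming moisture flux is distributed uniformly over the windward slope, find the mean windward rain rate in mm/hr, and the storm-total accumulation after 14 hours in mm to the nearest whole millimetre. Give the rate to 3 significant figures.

Incoming column moisture flux per unit ridge length: F = V × PW = 19.9 × 24.4 = 485.56 mm·m/s.
Spread over the 74 km slope with efficiency ε = 0.26: R = ε·F/W = 0.26 × 485.56 / 74000 m = 1.706e-03 mm/s.
R = 1.706e-03 × 3600 = 6.14 mm/hr.
Over 14 h: total = 6.14 × 14 = 85.96 ≈ 86 mm.

R ≈ 6.14 mm/hr; total ≈ 86 mm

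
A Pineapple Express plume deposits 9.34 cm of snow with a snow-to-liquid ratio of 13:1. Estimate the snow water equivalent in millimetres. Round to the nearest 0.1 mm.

SWE ≈ 7.2 mm

SWE = snow depth / ratio = 9.34 cm / 13 = 0.718 cm = 7.2 mm.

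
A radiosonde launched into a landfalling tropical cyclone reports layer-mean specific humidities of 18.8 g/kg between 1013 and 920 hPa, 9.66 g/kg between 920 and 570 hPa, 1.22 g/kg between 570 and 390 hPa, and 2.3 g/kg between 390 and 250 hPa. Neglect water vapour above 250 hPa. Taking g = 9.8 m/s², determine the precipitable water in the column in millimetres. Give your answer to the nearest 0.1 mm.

Precipitable water is the column-integrated vapour mass per unit area: PW = (1/g) Σ q̄ Δp, with q in kg/kg and Δp in Pa (1 kg/m² of water = 1 mm).
Layer 1013–920 hPa: Δp = 93 hPa = 9300 Pa, q̄ = 0.0188 kg/kg → 0.0188 × 9300 / 9.8 = 17.84 mm
Layer 920–570 hPa: Δp = 350 hPa = 35000 Pa, q̄ = 0.00966 kg/kg → 0.00966 × 35000 / 9.8 = 34.50 mm
Layer 570–390 hPa: Δp = 180 hPa = 18000 Pa, q̄ = 0.00122 kg/kg → 0.00122 × 18000 / 9.8 = 2.24 mm
Layer 390–250 hPa: Δp = 140 hPa = 14000 Pa, q̄ = 0.0023 kg/kg → 0.0023 × 14000 / 9.8 = 3.29 mm
PW = 17.84 + 34.50 + 2.24 + 3.29 = 57.87 ≈ 57.9 mm.

PW ≈ 57.9 mm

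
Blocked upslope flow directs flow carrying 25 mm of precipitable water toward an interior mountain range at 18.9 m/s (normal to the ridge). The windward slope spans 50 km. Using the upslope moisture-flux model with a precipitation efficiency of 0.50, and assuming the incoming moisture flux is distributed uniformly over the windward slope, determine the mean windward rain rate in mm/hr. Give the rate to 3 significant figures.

R ≈ 17.0 mm/hr

Incoming column moisture flux per unit ridge length: F = V × PW = 18.9 × 25 = 472.5 mm·m/s.
Spread over the 50 km slope with efficiency ε = 0.50: R = ε·F/W = 0.50 × 472.5 / 50000 m = 4.725e-03 mm/s.
R = 4.725e-03 × 3600 = 17.0 mm/hr.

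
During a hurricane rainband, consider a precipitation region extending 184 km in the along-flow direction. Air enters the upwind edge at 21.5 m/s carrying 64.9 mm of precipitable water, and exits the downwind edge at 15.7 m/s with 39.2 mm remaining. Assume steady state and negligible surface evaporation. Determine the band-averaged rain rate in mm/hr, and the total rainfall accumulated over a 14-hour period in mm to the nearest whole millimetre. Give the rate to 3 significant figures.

Column moisture flux per unit crosswind length is F = V × PW.
Inflow: F_in = 21.5 × 64.9 = 1395.35 mm·m/s
Outflow: F_out = 15.7 × 39.2 = 615.44 mm·m/s
Steady-state rate R = (F_in − F_out)/L = (1395.35 − 615.44) / 184000 m = 4.239e-03 mm/s.
R = 4.239e-03 × 3600 = 15.3 mm/hr.
Over 14 h: total = 15.3 × 14 = 214.2 ≈ 214 mm.

R ≈ 15.3 mm/hr; total ≈ 214 mm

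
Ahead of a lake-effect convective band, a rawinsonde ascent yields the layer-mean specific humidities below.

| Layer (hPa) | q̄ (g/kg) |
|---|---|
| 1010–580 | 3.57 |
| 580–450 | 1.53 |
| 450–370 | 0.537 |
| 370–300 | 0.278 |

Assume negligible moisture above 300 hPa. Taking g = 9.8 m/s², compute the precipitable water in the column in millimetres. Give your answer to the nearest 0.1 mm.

PW ≈ 18.3 mm

Precipitable water is the column-integrated vapour mass per unit area: PW = (1/g) Σ q̄ Δp, with q in kg/kg and Δp in Pa (1 kg/m² of water = 1 mm).
Layer 1010–580 hPa: Δp = 430 hPa = 43000 Pa, q̄ = 0.00357 kg/kg → 0.00357 × 43000 / 9.8 = 15.66 mm
Layer 580–450 hPa: Δp = 130 hPa = 13000 Pa, q̄ = 0.00153 kg/kg → 0.00153 × 13000 / 9.8 = 2.03 mm
Layer 450–370 hPa: Δp = 80 hPa = 8000 Pa, q̄ = 0.000537 kg/kg → 0.000537 × 8000 / 9.8 = 0.44 mm
Layer 370–300 hPa: Δp = 70 hPa = 7000 Pa, q̄ = 0.000278 kg/kg → 0.000278 × 7000 / 9.8 = 0.20 mm
PW = 15.66 + 2.03 + 0.44 + 0.20 = 18.33 ≈ 18.3 mm.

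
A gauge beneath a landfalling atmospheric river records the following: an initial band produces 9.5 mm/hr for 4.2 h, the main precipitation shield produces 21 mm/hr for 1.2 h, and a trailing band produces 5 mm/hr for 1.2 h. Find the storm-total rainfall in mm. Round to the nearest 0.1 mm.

Total = Σ Rᵢ Δtᵢ = 9.5 × 4.2 + 21 × 1.2 + 5 × 1.2
      = 39.9 + 25.2 + 6 = 71.1 mm.

total ≈ 71.1 mm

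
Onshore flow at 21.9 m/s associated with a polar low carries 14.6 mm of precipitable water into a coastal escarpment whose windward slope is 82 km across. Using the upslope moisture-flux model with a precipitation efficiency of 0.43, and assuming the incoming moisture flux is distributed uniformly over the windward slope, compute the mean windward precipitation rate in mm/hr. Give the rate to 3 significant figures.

R ≈ 6.04 mm/hr

Incoming column moisture flux per unit ridge length: F = V × PW = 21.9 × 14.6 = 319.74 mm·m/s.
Spread over the 82 km slope with efficiency ε = 0.43: R = ε·F/W = 0.43 × 319.74 / 82000 m = 1.677e-03 mm/s.
R = 1.677e-03 × 3600 = 6.04 mm/hr.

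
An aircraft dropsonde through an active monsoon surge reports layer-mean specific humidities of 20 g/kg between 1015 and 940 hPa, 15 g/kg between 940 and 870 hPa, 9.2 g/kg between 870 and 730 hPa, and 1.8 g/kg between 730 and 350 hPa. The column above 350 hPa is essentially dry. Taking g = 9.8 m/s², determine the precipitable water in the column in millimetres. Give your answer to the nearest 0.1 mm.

PW ≈ 46.1 mm

Precipitable water is the column-integrated vapour mass per unit area: PW = (1/g) Σ q̄ Δp, with q in kg/kg and Δp in Pa (1 kg/m² of water = 1 mm).
Layer 1015–940 hPa: Δp = 75 hPa = 7500 Pa, q̄ = 0.02 kg/kg → 0.02 × 7500 / 9.8 = 15.31 mm
Layer 940–870 hPa: Δp = 70 hPa = 7000 Pa, q̄ = 0.015 kg/kg → 0.015 × 7000 / 9.8 = 10.71 mm
Layer 870–730 hPa: Δp = 140 hPa = 14000 Pa, q̄ = 0.0092 kg/kg → 0.0092 × 14000 / 9.8 = 13.14 mm
Layer 730–350 hPa: Δp = 380 hPa = 38000 Pa, q̄ = 0.0018 kg/kg → 0.0018 × 38000 / 9.8 = 6.98 mm
PW = 15.31 + 10.71 + 13.14 + 6.98 = 46.14 ≈ 46.1 mm.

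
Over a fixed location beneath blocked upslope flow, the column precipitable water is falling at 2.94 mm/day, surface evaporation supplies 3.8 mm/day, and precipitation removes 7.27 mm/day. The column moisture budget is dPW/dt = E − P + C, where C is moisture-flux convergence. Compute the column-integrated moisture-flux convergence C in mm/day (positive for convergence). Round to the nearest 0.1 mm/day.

dPW/dt = -2.94 mm/day.
C = dPW/dt − E + P = (-2.94) − 3.8 + 7.27 = 0.5 mm/day.

C ≈ 0.5 mm/day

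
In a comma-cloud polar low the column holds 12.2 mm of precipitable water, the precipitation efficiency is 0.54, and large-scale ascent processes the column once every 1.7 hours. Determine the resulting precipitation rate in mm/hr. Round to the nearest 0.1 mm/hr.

Each overturning extracts ε × PW = 0.54 × 12.2 = 6.588 mm.
Rate = ε·PW / τ = 6.588 / 1.7 h = 3.9 mm/hr.

R ≈ 3.9 mm/hr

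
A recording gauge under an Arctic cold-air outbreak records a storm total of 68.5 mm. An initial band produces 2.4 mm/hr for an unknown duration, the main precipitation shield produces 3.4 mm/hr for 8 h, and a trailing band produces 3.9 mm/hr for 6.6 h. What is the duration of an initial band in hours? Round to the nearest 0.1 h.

Known phases: 3.4 × 8 + 3.9 × 6.6 = 27.2 + 25.74 = 52.94 mm.
Remaining depth = 68.5 − 52.94 = 15.56 mm.
Duration = 15.56 / 2.4 = 6.5 h.

duration ≈ 6.5 h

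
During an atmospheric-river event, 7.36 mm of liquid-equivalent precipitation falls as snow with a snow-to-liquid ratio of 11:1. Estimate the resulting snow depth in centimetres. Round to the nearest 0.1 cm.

snow depth ≈ 8.1 cm

Snow depth = liquid × ratio = 7.36 mm × 11 = 80.96 mm = 8.1 cm.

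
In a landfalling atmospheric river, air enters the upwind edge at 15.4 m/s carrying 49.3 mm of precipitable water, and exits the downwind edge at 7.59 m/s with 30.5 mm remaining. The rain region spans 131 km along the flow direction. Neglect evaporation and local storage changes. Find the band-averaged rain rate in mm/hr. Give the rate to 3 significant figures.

Column moisture flux per unit crosswind length is F = V × PW.
Inflow: F_in = 15.4 × 49.3 = 759.22 mm·m/s
Outflow: F_out = 7.59 × 30.5 = 231.495 mm·m/s
Steady-state rate R = (F_in − F_out)/L = (759.22 − 231.495) / 131000 m = 4.028e-03 mm/s.
R = 4.028e-03 × 3600 = 14.5 mm/hr.

R ≈ 14.5 mm/hr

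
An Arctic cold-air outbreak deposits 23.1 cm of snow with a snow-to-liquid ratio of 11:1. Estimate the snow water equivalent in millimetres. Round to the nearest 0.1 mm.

SWE = snow depth / ratio = 23.1 cm / 11 = 2.100 cm = 21.0 mm.

SWE ≈ 21.0 mm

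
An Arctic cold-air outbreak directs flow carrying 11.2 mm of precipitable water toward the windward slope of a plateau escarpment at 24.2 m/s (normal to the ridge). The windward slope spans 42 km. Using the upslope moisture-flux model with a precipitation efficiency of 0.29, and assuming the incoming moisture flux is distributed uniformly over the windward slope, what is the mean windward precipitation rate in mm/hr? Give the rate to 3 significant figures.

Incoming column moisture flux per unit ridge length: F = V × PW = 24.2 × 11.2 = 271.04 mm·m/s.
Spread over the 42 km slope with efficiency ε = 0.29: R = ε·F/W = 0.29 × 271.04 / 42000 m = 1.871e-03 mm/s.
R = 1.871e-03 × 3600 = 6.74 mm/hr.

R ≈ 6.74 mm/hr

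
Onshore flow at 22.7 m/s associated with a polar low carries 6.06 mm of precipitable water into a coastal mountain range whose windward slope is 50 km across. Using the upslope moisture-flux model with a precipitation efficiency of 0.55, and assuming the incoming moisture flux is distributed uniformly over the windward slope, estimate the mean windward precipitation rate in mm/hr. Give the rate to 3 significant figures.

R ≈ 5.45 mm/hr

Incoming column moisture flux per unit ridge length: F = V × PW = 22.7 × 6.06 = 137.562 mm·m/s.
Spread over the 50 km slope with efficiency ε = 0.55: R = ε·F/W = 0.55 × 137.562 / 50000 m = 1.513e-03 mm/s.
R = 1.513e-03 × 3600 = 5.45 mm/hr.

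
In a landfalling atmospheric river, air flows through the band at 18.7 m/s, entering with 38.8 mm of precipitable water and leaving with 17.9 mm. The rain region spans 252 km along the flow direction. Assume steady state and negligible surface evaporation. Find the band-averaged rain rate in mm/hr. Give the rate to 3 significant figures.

R ≈ 5.58 mm/hr

Column moisture flux per unit crosswind length is F = V × PW.
Inflow: F_in = 18.7 × 38.8 = 725.56 mm·m/s
Outflow: F_out = 18.7 × 17.9 = 334.73 mm·m/s
Steady-state rate R = (F_in − F_out)/L = (725.56 − 334.73) / 252000 m = 1.551e-03 mm/s.
R = 1.551e-03 × 3600 = 5.58 mm/hr.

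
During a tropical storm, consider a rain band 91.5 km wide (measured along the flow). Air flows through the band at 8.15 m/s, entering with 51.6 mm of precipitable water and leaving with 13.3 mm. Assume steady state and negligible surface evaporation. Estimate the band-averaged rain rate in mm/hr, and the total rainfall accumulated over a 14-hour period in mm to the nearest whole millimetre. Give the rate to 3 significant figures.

R ≈ 12.3 mm/hr; total ≈ 172 mm

Column moisture flux per unit crosswind length is F = V × PW.
Inflow: F_in = 8.15 × 51.6 = 420.54 mm·m/s
Outflow: F_out = 8.15 × 13.3 = 108.395 mm·m/s
Steady-state rate R = (F_in − F_out)/L = (420.54 − 108.395) / 91500 m = 3.411e-03 mm/s.
R = 3.411e-03 × 3600 = 12.3 mm/hr.
Over 14 h: total = 12.3 × 14 = 172.2 ≈ 172 mm.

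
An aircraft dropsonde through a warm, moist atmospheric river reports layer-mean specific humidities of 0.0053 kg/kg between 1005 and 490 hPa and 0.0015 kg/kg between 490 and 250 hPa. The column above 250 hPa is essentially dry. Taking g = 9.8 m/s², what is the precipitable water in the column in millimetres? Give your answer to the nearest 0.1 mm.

Precipitable water is the column-integrated vapour mass per unit area: PW = (1/g) Σ q̄ Δp, with q in kg/kg and Δp in Pa (1 kg/m² of water = 1 mm).
Layer 1005–490 hPa: Δp = 515 hPa = 51500 Pa, q̄ = 0.0053 kg/kg → 0.0053 × 51500 / 9.8 = 27.85 mm
Layer 490–250 hPa: Δp = 240 hPa = 24000 Pa, q̄ = 0.0015 kg/kg → 0.0015 × 24000 / 9.8 = 3.67 mm
PW = 27.85 + 3.67 = 31.52 ≈ 31.5 mm.

PW ≈ 31.5 mm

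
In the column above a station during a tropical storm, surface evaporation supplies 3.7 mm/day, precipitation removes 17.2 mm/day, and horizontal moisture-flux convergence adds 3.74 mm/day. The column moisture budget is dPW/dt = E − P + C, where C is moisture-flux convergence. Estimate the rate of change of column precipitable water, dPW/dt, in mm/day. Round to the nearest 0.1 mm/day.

dPW/dt ≈ -9.8 mm/day

dPW/dt = E − P + C = 3.7 − 17.2 + (3.74) = -9.8 mm/day.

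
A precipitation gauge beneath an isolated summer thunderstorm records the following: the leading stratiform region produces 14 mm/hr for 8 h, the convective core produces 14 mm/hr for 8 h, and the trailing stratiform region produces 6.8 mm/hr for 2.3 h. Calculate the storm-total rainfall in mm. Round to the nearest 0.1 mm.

total ≈ 239.6 mm

Total = Σ Rᵢ Δtᵢ = 14 × 8 + 14 × 8 + 6.8 × 2.3
      = 112 + 112 + 15.64 = 239.6 mm.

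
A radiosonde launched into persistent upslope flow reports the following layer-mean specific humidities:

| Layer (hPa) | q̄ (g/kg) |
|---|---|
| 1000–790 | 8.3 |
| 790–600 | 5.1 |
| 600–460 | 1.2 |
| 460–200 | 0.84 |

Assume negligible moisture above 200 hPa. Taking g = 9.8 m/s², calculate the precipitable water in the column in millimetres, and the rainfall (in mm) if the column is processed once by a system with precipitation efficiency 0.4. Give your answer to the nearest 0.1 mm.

PW ≈ 31.6 mm; rainfall ≈ 12.6 mm

Precipitable water is the column-integrated vapour mass per unit area: PW = (1/g) Σ q̄ Δp, with q in kg/kg and Δp in Pa (1 kg/m² of water = 1 mm).
Layer 1000–790 hPa: Δp = 210 hPa = 21000 Pa, q̄ = 0.0083 kg/kg → 0.0083 × 21000 / 9.8 = 17.79 mm
Layer 790–600 hPa: Δp = 190 hPa = 19000 Pa, q̄ = 0.0051 kg/kg → 0.0051 × 19000 / 9.8 = 9.89 mm
Layer 600–460 hPa: Δp = 140 hPa = 14000 Pa, q̄ = 0.0012 kg/kg → 0.0012 × 14000 / 9.8 = 1.71 mm
Layer 460–200 hPa: Δp = 260 hPa = 26000 Pa, q̄ = 0.00084 kg/kg → 0.00084 × 26000 / 9.8 = 2.23 mm
PW = 17.79 + 9.89 + 1.71 + 2.23 = 31.62 ≈ 31.6 mm.
Rainfall = ε × PW = 0.4 × 31.6 = 12.6 mm.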